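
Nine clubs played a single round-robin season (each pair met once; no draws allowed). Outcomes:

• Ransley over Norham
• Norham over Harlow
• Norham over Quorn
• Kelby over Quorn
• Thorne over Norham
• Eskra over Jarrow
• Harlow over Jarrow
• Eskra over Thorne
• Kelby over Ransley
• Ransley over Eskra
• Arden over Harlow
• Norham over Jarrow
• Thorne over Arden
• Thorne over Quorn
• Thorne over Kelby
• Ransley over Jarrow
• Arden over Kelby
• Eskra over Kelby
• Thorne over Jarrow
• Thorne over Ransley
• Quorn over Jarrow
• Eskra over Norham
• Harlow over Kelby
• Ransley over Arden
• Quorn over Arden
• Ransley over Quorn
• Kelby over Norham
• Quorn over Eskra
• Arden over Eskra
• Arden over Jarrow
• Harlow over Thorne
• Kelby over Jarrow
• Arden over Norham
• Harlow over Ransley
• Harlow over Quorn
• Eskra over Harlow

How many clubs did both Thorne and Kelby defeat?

Thorne beat: Ransley, Quorn, Kelby, Arden, Jarrow, Norham.
Kelby beat: Ransley, Quorn, Jarrow, Norham.
Both beat: Ransley, Quorn, Jarrow, Norham — 4.

4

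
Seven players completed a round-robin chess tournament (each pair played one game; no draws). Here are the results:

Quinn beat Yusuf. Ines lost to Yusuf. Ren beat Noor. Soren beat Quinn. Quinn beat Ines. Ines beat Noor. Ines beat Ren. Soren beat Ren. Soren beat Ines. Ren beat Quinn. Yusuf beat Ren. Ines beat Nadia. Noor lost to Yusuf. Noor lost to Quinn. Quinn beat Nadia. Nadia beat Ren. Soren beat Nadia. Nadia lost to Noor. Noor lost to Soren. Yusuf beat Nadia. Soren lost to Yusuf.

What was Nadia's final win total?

Nadia's results: beat Ren; lost to Soren, Yusuf, Noor, Ines, Quinn.
That is 1 win.

1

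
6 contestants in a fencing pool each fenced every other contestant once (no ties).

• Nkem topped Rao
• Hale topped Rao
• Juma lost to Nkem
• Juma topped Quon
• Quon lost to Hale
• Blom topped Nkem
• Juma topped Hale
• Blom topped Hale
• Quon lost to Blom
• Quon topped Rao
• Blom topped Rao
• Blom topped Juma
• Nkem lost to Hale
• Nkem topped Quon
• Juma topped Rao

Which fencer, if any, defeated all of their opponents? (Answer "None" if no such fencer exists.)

Blom

Blom has 5 wins out of 5 opponents — a perfect record.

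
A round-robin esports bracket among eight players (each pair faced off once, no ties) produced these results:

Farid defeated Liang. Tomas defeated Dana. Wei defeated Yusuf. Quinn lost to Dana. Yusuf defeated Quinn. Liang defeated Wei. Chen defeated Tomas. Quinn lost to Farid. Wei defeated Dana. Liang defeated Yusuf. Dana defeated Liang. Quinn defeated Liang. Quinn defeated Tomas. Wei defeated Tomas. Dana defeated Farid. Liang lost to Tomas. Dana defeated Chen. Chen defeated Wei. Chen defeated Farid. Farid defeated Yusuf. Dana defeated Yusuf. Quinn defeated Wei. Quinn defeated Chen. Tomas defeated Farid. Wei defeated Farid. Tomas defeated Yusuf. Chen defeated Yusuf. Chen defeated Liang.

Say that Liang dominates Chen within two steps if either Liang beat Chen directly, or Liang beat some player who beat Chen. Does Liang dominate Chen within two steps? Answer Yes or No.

No

Liang did not beat Chen directly.
Liang beat Yusuf, Wei, but each of them lost to Chen. No two-step path.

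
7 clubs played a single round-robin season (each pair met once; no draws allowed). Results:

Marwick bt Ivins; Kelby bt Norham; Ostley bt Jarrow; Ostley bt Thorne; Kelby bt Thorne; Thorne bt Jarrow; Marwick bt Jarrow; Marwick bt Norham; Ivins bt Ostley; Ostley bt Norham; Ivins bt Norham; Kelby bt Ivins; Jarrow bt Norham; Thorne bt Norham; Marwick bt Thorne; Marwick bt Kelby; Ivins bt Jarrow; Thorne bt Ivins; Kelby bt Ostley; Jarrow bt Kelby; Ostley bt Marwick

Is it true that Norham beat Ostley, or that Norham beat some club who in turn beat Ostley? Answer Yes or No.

Norham did not beat Ostley directly.
Norham beat no one, so there is no intermediate club.

No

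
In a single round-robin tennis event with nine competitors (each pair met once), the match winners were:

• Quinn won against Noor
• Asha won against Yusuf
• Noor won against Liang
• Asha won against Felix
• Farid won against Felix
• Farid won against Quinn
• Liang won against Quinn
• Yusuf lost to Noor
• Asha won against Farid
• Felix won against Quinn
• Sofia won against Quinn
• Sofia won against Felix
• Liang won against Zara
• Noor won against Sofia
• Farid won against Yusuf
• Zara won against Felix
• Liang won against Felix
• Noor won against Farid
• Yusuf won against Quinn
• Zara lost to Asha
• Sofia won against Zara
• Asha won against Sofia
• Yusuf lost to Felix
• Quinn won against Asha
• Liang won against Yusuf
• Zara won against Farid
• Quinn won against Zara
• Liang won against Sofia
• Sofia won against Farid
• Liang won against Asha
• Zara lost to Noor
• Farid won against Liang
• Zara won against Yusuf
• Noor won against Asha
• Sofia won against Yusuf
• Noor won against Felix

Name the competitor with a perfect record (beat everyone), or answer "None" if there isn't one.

Highest win total is Noor with 7 (out of 8 possible).
Noor lost to Quinn, so no competitor went undefeated.

None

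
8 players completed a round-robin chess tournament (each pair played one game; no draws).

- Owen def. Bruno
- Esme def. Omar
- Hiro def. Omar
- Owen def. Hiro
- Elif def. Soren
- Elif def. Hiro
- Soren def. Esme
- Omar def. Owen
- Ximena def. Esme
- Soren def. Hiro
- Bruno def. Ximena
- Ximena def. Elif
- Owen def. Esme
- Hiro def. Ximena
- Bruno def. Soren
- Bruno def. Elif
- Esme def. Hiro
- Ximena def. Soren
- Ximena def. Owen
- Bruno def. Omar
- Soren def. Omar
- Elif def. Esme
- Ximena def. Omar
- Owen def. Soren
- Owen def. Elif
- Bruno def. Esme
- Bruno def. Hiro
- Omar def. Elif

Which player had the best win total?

Win totals: Elif 3, Omar 2, Esme 2, Hiro 2, Owen 5, Bruno 6, Ximena 5, Soren 3.
Bruno leads with 6 wins (next highest: 5).

Bruno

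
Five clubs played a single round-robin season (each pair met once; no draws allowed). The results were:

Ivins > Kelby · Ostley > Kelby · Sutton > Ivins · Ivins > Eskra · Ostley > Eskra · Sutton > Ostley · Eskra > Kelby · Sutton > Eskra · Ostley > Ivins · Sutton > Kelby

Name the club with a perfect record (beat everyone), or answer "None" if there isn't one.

Sutton has 4 wins out of 4 opponents — a perfect record.

Sutton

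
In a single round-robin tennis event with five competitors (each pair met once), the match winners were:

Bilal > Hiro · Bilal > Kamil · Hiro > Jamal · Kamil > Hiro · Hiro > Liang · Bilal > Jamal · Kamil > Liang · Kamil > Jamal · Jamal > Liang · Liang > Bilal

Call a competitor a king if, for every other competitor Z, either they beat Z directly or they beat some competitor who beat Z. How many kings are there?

3

Kamil reaches everyone (king).
Bilal reaches everyone (king).
Hiro cannot reach Kamil in two steps.
Jamal cannot reach Kamil, Hiro in two steps.
Liang reaches everyone (king).
Kings: Kamil, Bilal, Liang — 3.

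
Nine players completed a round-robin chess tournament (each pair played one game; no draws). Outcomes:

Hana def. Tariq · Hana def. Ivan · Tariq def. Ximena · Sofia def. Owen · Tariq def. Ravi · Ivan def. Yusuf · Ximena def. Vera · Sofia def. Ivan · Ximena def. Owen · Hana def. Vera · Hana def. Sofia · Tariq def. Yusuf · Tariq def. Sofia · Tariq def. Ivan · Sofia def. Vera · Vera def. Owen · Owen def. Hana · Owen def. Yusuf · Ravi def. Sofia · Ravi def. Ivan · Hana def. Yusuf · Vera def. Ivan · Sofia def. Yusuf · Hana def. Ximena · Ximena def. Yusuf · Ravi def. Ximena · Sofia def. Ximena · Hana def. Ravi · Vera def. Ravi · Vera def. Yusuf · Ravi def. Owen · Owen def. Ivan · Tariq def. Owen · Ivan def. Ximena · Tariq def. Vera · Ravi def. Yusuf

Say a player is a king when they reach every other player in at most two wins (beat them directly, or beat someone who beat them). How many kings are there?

3

Ravi cannot reach Tariq in two steps.
Vera cannot reach Tariq in two steps.
Owen reaches everyone (king).
Ximena cannot reach Sofia, Tariq in two steps.
Sofia cannot reach Tariq in two steps.
Hana reaches everyone (king).
Tariq reaches everyone (king).
Yusuf cannot reach Ravi, Vera, Owen, Ximena, Sofia, Hana, Tariq, Ivan in two steps.
Ivan cannot reach Ravi, Sofia, Hana, Tariq in two steps.
Kings: Owen, Hana, Tariq — 3.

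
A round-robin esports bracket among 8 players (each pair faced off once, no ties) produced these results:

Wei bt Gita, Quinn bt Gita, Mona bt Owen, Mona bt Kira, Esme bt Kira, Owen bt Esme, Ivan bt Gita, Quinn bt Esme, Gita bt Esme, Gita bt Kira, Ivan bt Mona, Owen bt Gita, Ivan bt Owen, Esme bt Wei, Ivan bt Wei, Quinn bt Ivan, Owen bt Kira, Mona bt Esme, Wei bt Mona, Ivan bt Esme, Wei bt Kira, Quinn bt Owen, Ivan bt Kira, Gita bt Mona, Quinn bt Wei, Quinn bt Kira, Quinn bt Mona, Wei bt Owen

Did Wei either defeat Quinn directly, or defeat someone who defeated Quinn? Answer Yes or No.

No

Wei did not beat Quinn directly.
Wei beat Owen, Gita, Mona, Kira, but each of them lost to Quinn. No two-step path.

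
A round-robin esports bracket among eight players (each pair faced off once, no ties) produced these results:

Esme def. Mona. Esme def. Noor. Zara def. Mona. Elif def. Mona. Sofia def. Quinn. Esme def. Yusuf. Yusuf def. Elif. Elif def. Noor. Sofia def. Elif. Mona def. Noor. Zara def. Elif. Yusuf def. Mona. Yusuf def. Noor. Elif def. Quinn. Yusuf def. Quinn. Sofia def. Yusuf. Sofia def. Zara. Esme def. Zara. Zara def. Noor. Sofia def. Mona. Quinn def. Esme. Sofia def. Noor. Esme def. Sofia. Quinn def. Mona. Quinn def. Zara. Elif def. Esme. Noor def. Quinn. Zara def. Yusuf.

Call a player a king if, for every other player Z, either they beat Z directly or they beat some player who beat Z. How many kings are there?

Esme reaches everyone (king).
Yusuf cannot reach Sofia in two steps.
Elif reaches everyone (king).
Zara cannot reach Sofia in two steps.
Noor cannot reach Yusuf, Elif, Sofia in two steps.
Quinn reaches everyone (king).
Sofia reaches everyone (king).
Mona cannot reach Esme, Yusuf, Elif, Zara, Sofia in two steps.
Kings: Esme, Elif, Quinn, Sofia — 4.

4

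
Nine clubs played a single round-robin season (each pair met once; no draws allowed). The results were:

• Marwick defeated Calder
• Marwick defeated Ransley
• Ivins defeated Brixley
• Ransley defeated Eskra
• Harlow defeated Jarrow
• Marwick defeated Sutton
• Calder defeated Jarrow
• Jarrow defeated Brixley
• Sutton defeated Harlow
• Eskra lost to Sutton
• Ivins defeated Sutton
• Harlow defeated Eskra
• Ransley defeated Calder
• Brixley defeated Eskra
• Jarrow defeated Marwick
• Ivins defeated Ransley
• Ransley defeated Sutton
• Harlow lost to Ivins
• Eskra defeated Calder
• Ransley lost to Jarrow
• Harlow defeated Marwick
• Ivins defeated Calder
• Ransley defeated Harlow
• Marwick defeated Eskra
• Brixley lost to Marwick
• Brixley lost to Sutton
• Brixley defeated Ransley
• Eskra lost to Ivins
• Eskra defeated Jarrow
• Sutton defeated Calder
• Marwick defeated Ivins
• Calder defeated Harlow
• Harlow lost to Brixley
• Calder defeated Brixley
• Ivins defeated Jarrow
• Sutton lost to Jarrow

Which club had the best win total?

Win totals: Eskra 2, Marwick 6, Jarrow 4, Calder 3, Ransley 4, Harlow 3, Ivins 7, Sutton 4, Brixley 3.
Ivins leads with 7 wins (next highest: 6).

Ivins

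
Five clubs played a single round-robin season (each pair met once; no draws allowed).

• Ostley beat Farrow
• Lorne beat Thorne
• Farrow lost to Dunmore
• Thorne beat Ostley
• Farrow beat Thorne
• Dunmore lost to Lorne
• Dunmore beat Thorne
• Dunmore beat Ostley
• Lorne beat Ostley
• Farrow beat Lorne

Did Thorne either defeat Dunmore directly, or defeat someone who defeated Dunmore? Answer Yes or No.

Thorne did not beat Dunmore directly.
Thorne beat Ostley, but each of them lost to Dunmore. No two-step path.

No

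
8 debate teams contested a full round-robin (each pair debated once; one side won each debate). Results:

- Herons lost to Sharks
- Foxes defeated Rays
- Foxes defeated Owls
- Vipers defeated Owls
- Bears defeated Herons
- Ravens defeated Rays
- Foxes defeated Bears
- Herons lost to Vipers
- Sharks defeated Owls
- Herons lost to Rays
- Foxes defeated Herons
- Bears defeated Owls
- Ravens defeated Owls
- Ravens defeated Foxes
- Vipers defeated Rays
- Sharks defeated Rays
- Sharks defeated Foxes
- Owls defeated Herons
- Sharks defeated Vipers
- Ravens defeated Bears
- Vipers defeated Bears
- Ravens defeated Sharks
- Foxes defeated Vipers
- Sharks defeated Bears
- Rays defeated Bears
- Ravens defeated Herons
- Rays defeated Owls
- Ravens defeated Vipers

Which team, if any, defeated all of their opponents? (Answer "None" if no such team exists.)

Ravens has 7 wins out of 7 opponents — a perfect record.

Ravens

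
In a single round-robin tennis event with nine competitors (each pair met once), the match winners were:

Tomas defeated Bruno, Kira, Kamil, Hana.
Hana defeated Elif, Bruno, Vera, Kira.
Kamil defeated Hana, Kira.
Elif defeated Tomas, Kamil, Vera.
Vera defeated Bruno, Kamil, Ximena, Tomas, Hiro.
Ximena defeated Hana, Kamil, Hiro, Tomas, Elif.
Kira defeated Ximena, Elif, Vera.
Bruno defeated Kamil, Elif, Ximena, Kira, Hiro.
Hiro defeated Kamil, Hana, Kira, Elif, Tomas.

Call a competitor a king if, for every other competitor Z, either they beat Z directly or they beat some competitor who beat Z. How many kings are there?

Bruno reaches everyone (king).
Vera reaches everyone (king).
Tomas reaches everyone (king).
Ximena reaches everyone (king).
Elif reaches everyone (king).
Hana reaches everyone (king).
Hiro reaches everyone (king).
Kamil cannot reach Tomas, Hiro in two steps.
Kira reaches everyone (king).
Kings: Bruno, Vera, Tomas, Ximena, Elif, Hana, Hiro, Kira — 8.

8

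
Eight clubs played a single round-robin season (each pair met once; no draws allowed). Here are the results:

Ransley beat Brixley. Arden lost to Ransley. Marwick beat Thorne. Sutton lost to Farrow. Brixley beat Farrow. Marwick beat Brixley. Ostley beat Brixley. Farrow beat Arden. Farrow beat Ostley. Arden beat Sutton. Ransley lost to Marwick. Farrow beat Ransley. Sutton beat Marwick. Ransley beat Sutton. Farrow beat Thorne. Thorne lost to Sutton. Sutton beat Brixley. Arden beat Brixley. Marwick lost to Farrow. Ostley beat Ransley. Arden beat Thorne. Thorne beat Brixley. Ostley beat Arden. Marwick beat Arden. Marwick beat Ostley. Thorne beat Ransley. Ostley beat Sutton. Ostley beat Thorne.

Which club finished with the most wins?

Farrow

Win totals: Brixley 1, Thorne 2, Marwick 5, Farrow 6, Sutton 3, Ostley 5, Arden 3, Ransley 3.
Farrow leads with 6 wins (next highest: 5).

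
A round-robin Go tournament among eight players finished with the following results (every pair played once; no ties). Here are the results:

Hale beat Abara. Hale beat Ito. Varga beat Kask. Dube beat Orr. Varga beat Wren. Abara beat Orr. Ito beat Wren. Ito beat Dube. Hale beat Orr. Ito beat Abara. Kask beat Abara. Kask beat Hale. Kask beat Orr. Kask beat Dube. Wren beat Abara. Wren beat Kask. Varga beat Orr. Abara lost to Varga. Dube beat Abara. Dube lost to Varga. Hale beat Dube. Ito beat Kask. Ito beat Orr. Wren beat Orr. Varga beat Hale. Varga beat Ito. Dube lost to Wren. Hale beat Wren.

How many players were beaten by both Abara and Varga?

Abara beat: Orr.
Varga beat: Hale, Orr, Kask, Wren, Dube, Ito, Abara.
Both beat: Orr — 1.

1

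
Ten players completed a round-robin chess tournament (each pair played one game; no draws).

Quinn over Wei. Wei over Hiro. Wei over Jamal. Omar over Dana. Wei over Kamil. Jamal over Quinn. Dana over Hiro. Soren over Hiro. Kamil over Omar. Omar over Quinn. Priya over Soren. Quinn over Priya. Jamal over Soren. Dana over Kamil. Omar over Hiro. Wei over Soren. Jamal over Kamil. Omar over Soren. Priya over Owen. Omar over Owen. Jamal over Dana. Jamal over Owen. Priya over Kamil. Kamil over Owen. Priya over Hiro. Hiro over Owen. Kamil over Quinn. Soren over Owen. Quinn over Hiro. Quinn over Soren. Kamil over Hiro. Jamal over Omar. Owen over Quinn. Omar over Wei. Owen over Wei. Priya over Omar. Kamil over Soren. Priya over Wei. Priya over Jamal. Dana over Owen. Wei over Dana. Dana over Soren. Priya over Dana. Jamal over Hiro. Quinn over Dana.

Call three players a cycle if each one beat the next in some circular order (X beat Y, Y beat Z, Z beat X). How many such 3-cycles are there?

Win totals: Owen 2, Priya 8, Hiro 1, Omar 6, Jamal 7, Quinn 5, Wei 5, Soren 2, Dana 4, Kamil 5.
A player with w wins dominates both others in C(w,2) triples; summing gives 1 + 28 + 0 + 15 + 21 + 10 + 10 + 1 + 6 + 10 = 102 transitive triples.
Total triples C(10,3) = 120, so cyclic triples = 120 − 102 = 18.

18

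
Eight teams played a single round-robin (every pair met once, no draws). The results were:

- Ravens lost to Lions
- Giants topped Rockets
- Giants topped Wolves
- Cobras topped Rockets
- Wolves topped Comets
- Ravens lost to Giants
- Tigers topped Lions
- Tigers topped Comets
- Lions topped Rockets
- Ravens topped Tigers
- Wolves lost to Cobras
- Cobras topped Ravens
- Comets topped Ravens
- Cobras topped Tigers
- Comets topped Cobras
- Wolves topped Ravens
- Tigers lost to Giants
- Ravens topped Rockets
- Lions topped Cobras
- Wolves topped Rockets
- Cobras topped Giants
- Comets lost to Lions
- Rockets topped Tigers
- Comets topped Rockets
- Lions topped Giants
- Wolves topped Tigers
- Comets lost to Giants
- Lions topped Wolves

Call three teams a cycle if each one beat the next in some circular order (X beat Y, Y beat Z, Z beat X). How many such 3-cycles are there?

Win totals: Giants 5, Cobras 5, Wolves 4, Comets 3, Tigers 2, Rockets 1, Ravens 2, Lions 6.
A team with w wins dominates both others in C(w,2) triples; summing gives 10 + 10 + 6 + 3 + 1 + 0 + 1 + 15 = 46 transitive triples.
Total triples C(8,3) = 56, so cyclic triples = 56 − 46 = 10.

10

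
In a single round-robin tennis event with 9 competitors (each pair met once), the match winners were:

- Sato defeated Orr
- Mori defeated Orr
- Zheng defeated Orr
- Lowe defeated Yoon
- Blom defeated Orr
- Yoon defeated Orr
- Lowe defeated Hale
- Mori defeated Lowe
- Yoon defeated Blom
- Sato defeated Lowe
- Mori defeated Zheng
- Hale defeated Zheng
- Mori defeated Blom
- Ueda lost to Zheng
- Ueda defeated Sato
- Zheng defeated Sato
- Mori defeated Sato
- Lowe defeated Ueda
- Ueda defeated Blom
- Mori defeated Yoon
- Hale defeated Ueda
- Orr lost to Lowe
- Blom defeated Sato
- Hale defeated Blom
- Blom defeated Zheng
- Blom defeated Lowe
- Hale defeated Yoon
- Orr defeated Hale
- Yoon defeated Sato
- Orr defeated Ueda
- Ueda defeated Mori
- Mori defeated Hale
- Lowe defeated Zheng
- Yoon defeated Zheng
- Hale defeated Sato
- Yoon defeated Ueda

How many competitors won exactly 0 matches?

0

Win totals: Orr 2, Ueda 3, Lowe 5, Blom 4, Hale 5, Mori 7, Sato 2, Zheng 3, Yoon 5.
No competitor has exactly 0 wins.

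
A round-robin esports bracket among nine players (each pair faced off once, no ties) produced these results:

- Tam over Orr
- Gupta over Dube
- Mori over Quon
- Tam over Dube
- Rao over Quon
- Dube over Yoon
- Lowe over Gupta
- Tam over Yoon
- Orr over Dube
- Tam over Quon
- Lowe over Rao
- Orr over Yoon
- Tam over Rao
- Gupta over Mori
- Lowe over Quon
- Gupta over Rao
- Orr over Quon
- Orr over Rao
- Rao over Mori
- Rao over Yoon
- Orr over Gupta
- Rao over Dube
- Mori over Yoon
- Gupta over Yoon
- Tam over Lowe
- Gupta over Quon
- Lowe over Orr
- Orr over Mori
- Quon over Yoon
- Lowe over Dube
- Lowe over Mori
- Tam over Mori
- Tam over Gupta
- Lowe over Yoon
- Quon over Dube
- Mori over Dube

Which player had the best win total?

Tam

Win totals: Tam 8, Yoon 0, Gupta 5, Quon 2, Lowe 7, Mori 3, Rao 4, Orr 6, Dube 1.
Tam leads with 8 wins (next highest: 7).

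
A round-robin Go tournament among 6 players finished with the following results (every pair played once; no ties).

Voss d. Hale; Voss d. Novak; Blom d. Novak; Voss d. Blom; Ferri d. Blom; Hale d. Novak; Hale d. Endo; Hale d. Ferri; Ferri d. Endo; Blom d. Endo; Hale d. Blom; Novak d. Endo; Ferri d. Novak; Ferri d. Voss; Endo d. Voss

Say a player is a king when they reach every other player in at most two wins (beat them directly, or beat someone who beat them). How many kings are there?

3

Ferri reaches everyone (king).
Hale reaches everyone (king).
Voss reaches everyone (king).
Blom cannot reach Ferri, Hale in two steps.
Novak cannot reach Ferri, Hale, Blom in two steps.
Endo cannot reach Ferri in two steps.
Kings: Ferri, Hale, Voss — 3.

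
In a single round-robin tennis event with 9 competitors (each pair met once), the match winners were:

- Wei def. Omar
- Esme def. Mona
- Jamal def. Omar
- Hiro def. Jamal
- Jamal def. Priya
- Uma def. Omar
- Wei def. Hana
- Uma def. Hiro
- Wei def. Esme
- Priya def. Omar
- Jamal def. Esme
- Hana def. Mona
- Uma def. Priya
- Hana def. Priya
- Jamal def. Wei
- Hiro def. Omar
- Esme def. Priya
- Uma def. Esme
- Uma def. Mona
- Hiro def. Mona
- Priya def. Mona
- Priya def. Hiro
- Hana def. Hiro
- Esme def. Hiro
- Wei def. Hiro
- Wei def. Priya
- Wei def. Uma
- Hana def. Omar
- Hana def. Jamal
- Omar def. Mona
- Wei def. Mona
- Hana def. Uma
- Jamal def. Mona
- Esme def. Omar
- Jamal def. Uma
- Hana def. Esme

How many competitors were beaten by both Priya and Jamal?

2

Priya beat: Hiro, Mona, Omar.
Jamal beat: Esme, Mona, Wei, Priya, Omar, Uma.
Both beat: Mona, Omar — 2.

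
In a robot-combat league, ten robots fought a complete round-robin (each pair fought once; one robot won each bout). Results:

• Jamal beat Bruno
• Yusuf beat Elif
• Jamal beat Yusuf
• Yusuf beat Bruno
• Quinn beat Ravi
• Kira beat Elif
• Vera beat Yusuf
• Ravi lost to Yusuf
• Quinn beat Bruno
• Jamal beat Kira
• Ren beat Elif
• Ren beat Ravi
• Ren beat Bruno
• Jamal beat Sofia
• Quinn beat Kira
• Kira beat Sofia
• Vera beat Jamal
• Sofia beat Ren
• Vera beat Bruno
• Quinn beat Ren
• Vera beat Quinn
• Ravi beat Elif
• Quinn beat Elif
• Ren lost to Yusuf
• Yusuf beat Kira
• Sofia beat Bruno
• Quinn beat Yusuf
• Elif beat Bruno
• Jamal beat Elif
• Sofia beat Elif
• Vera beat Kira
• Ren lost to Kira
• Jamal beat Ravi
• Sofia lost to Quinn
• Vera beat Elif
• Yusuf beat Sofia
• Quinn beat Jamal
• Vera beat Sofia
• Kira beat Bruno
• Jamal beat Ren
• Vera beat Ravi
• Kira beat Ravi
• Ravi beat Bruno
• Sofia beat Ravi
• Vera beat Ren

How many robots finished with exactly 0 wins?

Win totals: Vera 9, Sofia 4, Yusuf 6, Ravi 2, Elif 1, Quinn 8, Ren 3, Jamal 7, Kira 5, Bruno 0.
Exactly 0: Bruno — 1 robot.

1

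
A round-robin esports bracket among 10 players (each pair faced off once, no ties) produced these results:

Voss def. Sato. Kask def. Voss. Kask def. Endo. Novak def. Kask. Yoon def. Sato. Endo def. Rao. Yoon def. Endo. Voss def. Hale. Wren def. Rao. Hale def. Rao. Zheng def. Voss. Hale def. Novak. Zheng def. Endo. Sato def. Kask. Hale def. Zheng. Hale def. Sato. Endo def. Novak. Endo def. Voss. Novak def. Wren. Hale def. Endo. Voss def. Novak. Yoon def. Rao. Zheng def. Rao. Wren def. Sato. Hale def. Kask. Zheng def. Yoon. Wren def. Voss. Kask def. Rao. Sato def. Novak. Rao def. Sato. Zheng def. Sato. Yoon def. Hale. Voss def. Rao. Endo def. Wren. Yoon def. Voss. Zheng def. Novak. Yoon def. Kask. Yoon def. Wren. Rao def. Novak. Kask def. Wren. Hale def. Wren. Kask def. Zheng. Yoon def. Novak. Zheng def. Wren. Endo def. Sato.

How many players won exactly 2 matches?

Win totals: Yoon 8, Novak 2, Wren 3, Zheng 7, Rao 2, Voss 4, Kask 5, Endo 5, Sato 2, Hale 7.
Exactly 2: Novak, Rao, Sato — 3 players.

3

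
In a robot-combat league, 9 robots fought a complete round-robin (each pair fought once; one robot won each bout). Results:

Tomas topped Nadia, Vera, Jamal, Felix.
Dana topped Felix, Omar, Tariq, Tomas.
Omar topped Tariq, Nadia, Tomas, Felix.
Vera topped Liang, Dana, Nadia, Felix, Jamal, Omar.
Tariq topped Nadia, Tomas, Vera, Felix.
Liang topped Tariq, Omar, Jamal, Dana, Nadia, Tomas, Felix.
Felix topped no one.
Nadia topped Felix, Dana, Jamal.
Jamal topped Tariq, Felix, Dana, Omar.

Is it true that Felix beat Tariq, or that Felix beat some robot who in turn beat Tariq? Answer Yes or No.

No

Felix did not beat Tariq directly.
Felix beat no one, so there is no intermediate robot.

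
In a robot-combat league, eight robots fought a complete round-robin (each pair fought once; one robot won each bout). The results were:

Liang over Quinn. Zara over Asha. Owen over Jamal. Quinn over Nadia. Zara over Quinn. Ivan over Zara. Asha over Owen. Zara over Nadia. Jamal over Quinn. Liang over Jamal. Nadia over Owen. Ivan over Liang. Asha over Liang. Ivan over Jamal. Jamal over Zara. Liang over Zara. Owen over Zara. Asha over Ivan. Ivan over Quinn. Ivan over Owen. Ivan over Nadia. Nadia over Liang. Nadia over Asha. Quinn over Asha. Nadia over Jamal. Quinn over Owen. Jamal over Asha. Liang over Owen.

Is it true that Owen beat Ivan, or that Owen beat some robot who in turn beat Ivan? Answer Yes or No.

No

Owen did not beat Ivan directly.
Owen beat Zara, Jamal, but each of them lost to Ivan. No two-step path.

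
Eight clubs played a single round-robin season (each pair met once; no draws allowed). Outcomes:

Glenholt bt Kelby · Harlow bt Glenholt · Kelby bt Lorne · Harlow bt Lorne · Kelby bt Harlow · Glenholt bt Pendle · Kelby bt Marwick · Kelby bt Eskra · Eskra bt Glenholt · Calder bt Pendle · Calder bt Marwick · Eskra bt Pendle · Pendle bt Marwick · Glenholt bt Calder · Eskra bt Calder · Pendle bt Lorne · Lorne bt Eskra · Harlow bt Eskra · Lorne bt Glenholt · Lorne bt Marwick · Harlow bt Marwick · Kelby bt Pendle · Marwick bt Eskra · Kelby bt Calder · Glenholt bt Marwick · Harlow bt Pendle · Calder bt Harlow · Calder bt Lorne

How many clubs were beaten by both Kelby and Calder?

4

Kelby beat: Lorne, Marwick, Eskra, Harlow, Pendle, Calder.
Calder beat: Lorne, Marwick, Harlow, Pendle.
Both beat: Lorne, Marwick, Harlow, Pendle — 4.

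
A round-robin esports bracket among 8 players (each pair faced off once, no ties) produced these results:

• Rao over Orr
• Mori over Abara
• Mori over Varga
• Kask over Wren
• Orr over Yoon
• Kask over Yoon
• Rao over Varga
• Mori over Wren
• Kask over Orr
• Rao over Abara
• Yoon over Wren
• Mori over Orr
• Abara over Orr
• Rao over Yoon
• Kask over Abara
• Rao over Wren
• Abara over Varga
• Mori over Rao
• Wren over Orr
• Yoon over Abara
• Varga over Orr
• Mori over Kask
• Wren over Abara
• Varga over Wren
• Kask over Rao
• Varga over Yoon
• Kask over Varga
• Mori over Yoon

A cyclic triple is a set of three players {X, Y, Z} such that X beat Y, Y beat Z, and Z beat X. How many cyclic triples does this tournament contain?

4

Win totals: Orr 1, Mori 7, Yoon 2, Rao 5, Wren 2, Varga 3, Abara 2, Kask 6.
A player with w wins dominates both others in C(w,2) triples; summing gives 0 + 21 + 1 + 10 + 1 + 3 + 1 + 15 = 52 transitive triples.
Total triples C(8,3) = 56, so cyclic triples = 56 − 52 = 4.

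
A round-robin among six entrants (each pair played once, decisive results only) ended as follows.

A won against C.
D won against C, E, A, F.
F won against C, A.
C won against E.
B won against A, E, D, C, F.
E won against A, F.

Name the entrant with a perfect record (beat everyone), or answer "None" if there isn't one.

B

B has 5 wins out of 5 opponents — a perfect record.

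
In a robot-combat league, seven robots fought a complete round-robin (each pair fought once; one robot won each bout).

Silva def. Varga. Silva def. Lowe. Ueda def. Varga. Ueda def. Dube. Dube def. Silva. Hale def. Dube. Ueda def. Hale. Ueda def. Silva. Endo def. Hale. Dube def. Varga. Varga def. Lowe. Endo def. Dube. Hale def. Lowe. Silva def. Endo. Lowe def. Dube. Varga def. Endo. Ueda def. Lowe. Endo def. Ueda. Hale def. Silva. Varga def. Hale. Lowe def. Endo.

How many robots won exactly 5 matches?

Win totals: Varga 3, Endo 3, Silva 3, Hale 3, Ueda 5, Dube 2, Lowe 2.
Exactly 5: Ueda — 1 robot.

1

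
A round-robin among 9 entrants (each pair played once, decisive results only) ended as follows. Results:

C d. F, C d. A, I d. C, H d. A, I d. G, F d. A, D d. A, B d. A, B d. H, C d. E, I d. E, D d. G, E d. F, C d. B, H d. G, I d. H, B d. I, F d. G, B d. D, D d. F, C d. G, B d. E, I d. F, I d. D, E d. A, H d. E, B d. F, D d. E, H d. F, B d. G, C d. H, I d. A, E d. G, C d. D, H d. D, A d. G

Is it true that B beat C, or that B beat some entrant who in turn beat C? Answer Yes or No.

Yes

B did not beat C directly.
B beat A, D, E, F, G, H, I. Of those, I beat C.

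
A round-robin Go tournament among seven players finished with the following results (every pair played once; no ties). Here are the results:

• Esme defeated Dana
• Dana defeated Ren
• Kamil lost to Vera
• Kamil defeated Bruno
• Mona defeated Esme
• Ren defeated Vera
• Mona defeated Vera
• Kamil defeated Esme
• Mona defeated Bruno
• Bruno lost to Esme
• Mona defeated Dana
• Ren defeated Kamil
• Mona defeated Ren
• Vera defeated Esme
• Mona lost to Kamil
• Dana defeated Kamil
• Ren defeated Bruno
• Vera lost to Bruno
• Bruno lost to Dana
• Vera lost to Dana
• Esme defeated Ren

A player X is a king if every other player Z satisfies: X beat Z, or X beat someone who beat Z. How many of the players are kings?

Kamil reaches everyone (king).
Vera reaches everyone (king).
Mona reaches everyone (king).
Ren cannot reach Dana in two steps.
Esme cannot reach Mona in two steps.
Bruno cannot reach Mona, Ren, Dana in two steps.
Dana reaches everyone (king).
Kings: Kamil, Vera, Mona, Dana — 4.

4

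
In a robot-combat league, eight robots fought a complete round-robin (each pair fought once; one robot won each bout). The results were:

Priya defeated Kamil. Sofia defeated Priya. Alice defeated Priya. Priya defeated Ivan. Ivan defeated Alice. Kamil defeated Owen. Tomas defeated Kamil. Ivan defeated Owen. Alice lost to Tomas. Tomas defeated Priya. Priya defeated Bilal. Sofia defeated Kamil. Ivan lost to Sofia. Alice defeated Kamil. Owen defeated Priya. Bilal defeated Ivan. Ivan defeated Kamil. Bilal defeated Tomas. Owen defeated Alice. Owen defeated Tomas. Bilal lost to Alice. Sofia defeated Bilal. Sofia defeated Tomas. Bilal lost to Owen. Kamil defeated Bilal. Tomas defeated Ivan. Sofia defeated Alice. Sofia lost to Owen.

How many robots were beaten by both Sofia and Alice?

3

Sofia beat: Kamil, Alice, Tomas, Priya, Ivan, Bilal.
Alice beat: Kamil, Priya, Bilal.
Both beat: Kamil, Priya, Bilal — 3.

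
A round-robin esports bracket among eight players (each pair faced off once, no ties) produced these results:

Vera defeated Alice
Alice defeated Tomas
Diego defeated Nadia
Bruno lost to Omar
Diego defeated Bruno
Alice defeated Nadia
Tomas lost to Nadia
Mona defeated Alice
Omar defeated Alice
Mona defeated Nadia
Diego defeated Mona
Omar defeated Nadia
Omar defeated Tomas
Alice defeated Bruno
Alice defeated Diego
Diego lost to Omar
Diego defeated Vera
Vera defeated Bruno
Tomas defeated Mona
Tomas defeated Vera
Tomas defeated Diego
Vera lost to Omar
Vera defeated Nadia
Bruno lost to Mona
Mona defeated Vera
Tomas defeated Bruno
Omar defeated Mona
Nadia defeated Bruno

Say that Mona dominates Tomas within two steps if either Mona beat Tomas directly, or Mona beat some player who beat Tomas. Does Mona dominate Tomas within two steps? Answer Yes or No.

Yes

Mona did not beat Tomas directly.
Mona beat Bruno, Vera, Alice, Nadia. Of those, Alice beat Tomas.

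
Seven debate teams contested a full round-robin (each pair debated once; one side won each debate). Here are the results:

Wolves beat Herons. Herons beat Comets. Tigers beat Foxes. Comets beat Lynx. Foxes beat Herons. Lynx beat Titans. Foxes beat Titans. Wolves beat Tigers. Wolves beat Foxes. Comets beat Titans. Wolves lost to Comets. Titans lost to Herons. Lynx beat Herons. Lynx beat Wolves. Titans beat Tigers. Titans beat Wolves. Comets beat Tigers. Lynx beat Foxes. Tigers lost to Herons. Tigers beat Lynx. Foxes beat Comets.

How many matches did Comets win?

4

Comets' results: beat Lynx, Wolves, Titans, Tigers; lost to Herons, Foxes.
That is 4 wins.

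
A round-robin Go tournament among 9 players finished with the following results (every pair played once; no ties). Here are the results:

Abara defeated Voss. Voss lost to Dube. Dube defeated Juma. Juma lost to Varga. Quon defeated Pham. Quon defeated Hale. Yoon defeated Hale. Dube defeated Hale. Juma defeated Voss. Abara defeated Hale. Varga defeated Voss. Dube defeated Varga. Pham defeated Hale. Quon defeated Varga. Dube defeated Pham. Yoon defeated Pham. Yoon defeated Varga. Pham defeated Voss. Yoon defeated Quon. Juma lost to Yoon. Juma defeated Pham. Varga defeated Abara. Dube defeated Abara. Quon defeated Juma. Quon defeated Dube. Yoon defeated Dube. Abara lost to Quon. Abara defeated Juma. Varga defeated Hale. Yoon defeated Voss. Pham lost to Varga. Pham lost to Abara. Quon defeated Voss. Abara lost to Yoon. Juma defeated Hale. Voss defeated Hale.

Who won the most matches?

Yoon

Win totals: Dube 6, Quon 7, Pham 2, Abara 4, Voss 1, Varga 5, Hale 0, Juma 3, Yoon 8.
Yoon leads with 8 wins (next highest: 7).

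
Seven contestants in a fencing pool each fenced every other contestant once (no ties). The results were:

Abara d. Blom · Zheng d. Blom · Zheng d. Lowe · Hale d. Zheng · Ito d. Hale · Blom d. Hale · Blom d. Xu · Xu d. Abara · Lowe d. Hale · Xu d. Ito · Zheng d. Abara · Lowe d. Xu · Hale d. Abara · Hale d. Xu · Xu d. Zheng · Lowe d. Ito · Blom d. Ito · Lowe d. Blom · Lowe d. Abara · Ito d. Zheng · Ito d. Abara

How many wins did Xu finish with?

3

Xu's results: beat Zheng, Abara, Ito; lost to Lowe, Hale, Blom.
That is 3 wins.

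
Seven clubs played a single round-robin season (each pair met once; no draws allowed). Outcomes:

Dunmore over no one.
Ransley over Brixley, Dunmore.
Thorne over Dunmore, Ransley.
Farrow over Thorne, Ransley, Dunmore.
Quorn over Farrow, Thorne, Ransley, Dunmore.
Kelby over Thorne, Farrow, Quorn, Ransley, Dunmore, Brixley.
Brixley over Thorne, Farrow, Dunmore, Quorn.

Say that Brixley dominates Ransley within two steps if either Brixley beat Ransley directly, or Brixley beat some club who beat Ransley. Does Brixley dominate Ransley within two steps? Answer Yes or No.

Yes

Brixley did not beat Ransley directly.
Brixley beat Dunmore, Farrow, Quorn, Thorne. Of those, Farrow beat Ransley.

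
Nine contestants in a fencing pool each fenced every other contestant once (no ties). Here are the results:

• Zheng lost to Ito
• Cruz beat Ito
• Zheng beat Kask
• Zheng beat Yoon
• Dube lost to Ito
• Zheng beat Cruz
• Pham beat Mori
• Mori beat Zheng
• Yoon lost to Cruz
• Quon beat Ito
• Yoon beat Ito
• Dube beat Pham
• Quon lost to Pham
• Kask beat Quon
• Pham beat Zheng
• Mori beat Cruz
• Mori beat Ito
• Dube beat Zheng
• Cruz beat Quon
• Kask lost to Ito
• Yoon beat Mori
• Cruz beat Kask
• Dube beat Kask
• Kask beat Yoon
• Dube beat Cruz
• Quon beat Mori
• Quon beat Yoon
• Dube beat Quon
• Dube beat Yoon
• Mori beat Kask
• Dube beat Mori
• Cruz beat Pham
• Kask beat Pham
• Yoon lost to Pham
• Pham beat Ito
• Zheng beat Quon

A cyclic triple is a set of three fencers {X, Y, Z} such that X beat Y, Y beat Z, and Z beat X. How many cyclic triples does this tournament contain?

21

Win totals: Pham 5, Ito 3, Zheng 4, Quon 3, Yoon 2, Mori 4, Dube 7, Kask 3, Cruz 5.
A fencer with w wins dominates both others in C(w,2) triples; summing gives 10 + 3 + 6 + 3 + 1 + 6 + 21 + 3 + 10 = 63 transitive triples.
Total triples C(9,3) = 84, so cyclic triples = 84 − 63 = 21.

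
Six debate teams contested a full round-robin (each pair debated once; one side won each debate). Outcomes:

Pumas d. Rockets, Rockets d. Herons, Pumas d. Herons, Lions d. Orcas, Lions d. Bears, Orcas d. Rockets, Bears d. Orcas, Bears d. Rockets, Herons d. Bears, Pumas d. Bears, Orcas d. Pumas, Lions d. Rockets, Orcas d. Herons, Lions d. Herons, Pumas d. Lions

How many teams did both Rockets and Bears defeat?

Rockets beat: Herons.
Bears beat: Rockets, Orcas.
No one was beaten by both.

0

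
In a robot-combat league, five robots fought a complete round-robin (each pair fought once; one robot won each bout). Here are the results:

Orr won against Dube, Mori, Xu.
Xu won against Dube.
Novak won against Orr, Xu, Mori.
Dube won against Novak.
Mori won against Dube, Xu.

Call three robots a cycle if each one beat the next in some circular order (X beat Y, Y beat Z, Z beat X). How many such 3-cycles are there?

Of the C(5,3) = 10 triples, the cyclic ones are: {Xu, Novak, Dube}; {Novak, Mori, Dube}; {Novak, Orr, Dube}.
That is 3.

3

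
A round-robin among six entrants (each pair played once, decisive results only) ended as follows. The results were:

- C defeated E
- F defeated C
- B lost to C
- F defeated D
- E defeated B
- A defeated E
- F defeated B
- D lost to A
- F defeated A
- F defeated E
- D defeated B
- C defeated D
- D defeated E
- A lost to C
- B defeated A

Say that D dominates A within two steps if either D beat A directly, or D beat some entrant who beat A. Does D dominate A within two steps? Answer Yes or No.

D did not beat A directly.
D beat B, E. Of those, B beat A.

Yes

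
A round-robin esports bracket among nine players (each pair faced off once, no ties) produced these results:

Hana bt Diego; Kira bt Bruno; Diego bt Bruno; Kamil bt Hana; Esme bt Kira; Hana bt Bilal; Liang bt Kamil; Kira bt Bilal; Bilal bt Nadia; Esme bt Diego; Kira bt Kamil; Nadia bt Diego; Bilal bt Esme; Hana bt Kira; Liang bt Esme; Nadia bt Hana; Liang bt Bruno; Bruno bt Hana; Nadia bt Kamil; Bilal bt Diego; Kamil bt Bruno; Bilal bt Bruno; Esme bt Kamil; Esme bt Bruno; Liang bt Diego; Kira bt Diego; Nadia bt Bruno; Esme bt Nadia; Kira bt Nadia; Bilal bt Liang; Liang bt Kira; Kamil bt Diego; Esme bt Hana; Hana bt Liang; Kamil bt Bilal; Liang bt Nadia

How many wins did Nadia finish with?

4

Nadia's results: beat Bruno, Diego, Hana, Kamil; lost to Kira, Esme, Bilal, Liang.
That is 4 wins.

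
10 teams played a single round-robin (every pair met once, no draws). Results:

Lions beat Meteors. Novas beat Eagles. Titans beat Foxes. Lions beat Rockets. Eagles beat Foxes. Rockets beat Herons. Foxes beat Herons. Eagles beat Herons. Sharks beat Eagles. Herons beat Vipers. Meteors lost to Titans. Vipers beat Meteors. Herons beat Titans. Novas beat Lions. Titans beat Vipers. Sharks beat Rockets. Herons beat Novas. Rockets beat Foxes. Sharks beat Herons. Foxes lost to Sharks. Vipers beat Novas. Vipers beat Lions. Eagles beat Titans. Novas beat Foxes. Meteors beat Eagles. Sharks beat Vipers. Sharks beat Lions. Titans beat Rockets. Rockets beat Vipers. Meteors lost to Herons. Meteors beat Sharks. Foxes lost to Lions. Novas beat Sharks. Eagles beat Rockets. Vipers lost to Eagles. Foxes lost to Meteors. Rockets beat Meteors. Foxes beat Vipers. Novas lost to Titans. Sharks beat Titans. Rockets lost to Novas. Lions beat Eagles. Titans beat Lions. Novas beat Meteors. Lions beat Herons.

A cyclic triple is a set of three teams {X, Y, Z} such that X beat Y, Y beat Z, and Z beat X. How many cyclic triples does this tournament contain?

30

Win totals: Rockets 4, Vipers 3, Meteors 3, Sharks 7, Titans 6, Eagles 5, Foxes 2, Herons 4, Lions 5, Novas 6.
A team with w wins dominates both others in C(w,2) triples; summing gives 6 + 3 + 3 + 21 + 15 + 10 + 1 + 6 + 10 + 15 = 90 transitive triples.
Total triples C(10,3) = 120, so cyclic triples = 120 − 90 = 30.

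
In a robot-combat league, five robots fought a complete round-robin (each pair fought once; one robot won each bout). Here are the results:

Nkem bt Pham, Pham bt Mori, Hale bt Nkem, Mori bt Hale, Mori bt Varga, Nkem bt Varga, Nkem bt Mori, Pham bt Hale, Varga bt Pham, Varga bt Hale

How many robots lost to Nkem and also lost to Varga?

Nkem beat: Pham, Mori, Varga.
Varga beat: Hale, Pham.
Both beat: Pham — 1.

1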